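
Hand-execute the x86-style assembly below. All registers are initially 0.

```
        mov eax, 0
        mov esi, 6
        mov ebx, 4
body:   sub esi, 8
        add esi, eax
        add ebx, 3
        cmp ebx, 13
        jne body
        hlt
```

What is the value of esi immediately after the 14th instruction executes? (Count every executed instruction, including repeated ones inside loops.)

mov eax, 0 → eax=0
mov esi, 6 → esi=6
mov ebx, 4 → ebx=4
sub esi, 8 → esi=6-8=-2
add esi, eax → esi=(-2)+0=-2
add ebx, 3 → ebx=4+3=7
cmp ebx, 13  (cmp 7,13)
jne body: taken
sub esi, 8 → esi=(-2)-8=-10
add esi, eax → esi=(-10)+0=-10
add ebx, 3 → ebx=7+3=10
cmp ebx, 13  (cmp 10,13)
jne body: taken
sub esi, 8 → esi=(-10)-8=-18
After step 14: esi = -18.

-18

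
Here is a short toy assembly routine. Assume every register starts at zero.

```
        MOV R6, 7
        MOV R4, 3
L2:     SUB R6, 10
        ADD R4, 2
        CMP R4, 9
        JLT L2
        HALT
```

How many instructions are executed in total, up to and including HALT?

R6=7
R4=3
R6=7-10=-3
R4=3+2=5
CMP R4, 9  (cmp 5,9)
JLT L2: taken
R6=(-3)-10=-13
R4=5+2=7
CMP R4, 9  (cmp 7,9)
JLT L2: taken
R6=(-13)-10=-23
R4=7+2=9
CMP R4, 9  (cmp 9,9)
JLT L2: not taken
halt.
Total executed instructions: 15.

15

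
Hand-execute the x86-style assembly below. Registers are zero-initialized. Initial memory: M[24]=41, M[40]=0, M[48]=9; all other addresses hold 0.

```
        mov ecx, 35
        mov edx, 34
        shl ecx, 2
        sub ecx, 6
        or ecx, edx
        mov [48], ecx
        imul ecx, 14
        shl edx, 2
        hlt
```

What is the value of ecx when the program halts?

2324

mov ecx, 35 → ecx=35
mov edx, 34 → edx=34
shl ecx, 2 → ecx=35<<2=140
sub ecx, 6 → ecx=140-6=134
or ecx, edx → ecx=134|34=166
mov [48], ecx → M[48]=166
imul ecx, 14 → ecx=166*14=2324
shl edx, 2 → edx=34<<2=136
halt.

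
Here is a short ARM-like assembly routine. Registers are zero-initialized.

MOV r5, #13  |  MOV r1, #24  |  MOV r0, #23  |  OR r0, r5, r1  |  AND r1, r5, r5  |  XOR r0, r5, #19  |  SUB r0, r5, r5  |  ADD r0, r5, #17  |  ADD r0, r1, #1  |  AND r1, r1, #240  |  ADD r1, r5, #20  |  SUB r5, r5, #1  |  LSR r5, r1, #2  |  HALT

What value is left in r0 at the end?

14

r5=13
r1=24
r0=23
r0=13|24=29
r1=13&13=13
r0=13^19=30
r0=13-13=0
r0=13+17=30
r0=13+1=14
r1=13&240=0
r1=13+20=33
r5=13-1=12
r5=33>>2=8
halt.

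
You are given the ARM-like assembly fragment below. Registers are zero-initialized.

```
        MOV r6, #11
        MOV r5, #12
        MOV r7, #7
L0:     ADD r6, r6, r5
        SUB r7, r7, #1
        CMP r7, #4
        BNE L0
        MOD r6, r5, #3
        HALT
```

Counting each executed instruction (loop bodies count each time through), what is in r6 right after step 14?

47

r6=11
r5=12
r7=7
r6=11+12=23
r7=7-1=6
CMP r7, #4  (cmp 6,4)
BNE L0: taken
r6=23+12=35
r7=6-1=5
CMP r7, #4  (cmp 5,4)
BNE L0: taken
r6=35+12=47
r7=5-1=4
CMP r7, #4  (cmp 4,4)
After step 14: r6 = 47.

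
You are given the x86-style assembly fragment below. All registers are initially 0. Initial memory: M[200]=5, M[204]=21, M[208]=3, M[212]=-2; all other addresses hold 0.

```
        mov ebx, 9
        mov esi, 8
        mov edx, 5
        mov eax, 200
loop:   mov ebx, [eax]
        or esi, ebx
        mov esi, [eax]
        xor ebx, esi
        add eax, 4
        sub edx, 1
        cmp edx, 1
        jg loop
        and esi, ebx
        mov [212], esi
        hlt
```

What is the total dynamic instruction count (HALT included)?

ebx=9
esi=8
edx=5
eax=200
ebx=M[200]=5
esi=8|5=13
esi=M[200]=5
ebx=5^5=0
eax=200+4=204
edx=5-1=4
cmp edx, 1  (cmp 4,1)
jg loop: taken
ebx=M[204]=21
esi=5|21=21
esi=M[204]=21
ebx=21^21=0
eax=204+4=208
edx=4-1=3
cmp edx, 1  (cmp 3,1)
jg loop: taken
ebx=M[208]=3
esi=21|3=23
esi=M[208]=3
ebx=3^3=0
eax=208+4=212
edx=3-1=2
cmp edx, 1  (cmp 2,1)
jg loop: taken
ebx=M[212]=-2
esi=3|(-2)=-1
esi=M[212]=-2
ebx=(-2)^(-2)=0
eax=212+4=216
edx=2-1=1
cmp edx, 1  (cmp 1,1)
jg loop: not taken
esi=(-2)&0=0
mov [212], esi → M[212]=0
halt.
Total executed instructions: 39.

39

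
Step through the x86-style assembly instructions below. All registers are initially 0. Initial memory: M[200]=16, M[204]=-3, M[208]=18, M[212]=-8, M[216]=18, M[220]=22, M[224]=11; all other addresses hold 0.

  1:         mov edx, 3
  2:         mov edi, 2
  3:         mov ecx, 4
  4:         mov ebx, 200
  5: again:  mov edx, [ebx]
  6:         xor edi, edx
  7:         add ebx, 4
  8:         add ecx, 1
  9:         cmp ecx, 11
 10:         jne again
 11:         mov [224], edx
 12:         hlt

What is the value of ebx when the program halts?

mov edx, 3 → edx=3
mov edi, 2 → edi=2
mov ecx, 4 → ecx=4
mov ebx, 200 → ebx=200
mov edx, [ebx] → edx=M[200]=16
xor edi, edx → edi=2^16=18
add ebx, 4 → ebx=200+4=204
add ecx, 1 → ecx=4+1=5
cmp ecx, 11  (cmp 5,11)
jne again: taken
mov edx, [ebx] → edx=M[204]=-3
xor edi, edx → edi=18^(-3)=-17
add ebx, 4 → ebx=204+4=208
add ecx, 1 → ecx=5+1=6
cmp ecx, 11  (cmp 6,11)
jne again: taken
mov edx, [ebx] → edx=M[208]=18
xor edi, edx → edi=(-17)^18=-3
add ebx, 4 → ebx=208+4=212
add ecx, 1 → ecx=6+1=7
cmp ecx, 11  (cmp 7,11)
jne again: taken
mov edx, [ebx] → edx=M[212]=-8
xor edi, edx → edi=(-3)^(-8)=5
add ebx, 4 → ebx=212+4=216
add ecx, 1 → ecx=7+1=8
cmp ecx, 11  (cmp 8,11)
jne again: taken
mov edx, [ebx] → edx=M[216]=18
xor edi, edx → edi=5^18=23
add ebx, 4 → ebx=216+4=220
add ecx, 1 → ecx=8+1=9
cmp ecx, 11  (cmp 9,11)
jne again: taken
mov edx, [ebx] → edx=M[220]=22
xor edi, edx → edi=23^22=1
add ebx, 4 → ebx=220+4=224
add ecx, 1 → ecx=9+1=10
cmp ecx, 11  (cmp 10,11)
jne again: taken
mov edx, [ebx] → edx=M[224]=11
xor edi, edx → edi=1^11=10
add ebx, 4 → ebx=224+4=228
add ecx, 1 → ecx=10+1=11
cmp ecx, 11  (cmp 11,11)
jne again: not taken
mov [224], edx → M[224]=11
halt.

228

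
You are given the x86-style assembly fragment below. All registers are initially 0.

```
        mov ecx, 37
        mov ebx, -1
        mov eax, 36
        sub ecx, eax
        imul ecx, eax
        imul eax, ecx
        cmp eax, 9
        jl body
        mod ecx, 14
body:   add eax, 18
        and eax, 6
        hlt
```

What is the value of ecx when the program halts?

mov ecx, 37 → ecx=37
mov ebx, -1 → ebx=-1
mov eax, 36 → eax=36
sub ecx, eax → ecx=37-36=1
imul ecx, eax → ecx=1*36=36
imul eax, ecx → eax=36*36=1296
cmp eax, 9  (cmp 1296,9)
jl body: not taken
mod ecx, 14 → ecx=36%14=8
add eax, 18 → eax=1296+18=1314
and eax, 6 → eax=1314&6=2
halt.

8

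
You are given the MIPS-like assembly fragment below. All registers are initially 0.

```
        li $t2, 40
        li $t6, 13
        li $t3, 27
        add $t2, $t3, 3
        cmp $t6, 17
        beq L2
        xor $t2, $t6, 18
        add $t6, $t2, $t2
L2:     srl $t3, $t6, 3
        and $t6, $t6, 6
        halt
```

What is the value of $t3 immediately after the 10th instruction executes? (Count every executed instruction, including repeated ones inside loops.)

li $t2, 40 → $t2=40
li $t6, 13 → $t6=13
li $t3, 27 → $t3=27
add $t2, $t3, 3 → $t2=27+3=30
cmp $t6, 17  (cmp 13,17)
beq L2: not taken
xor $t2, $t6, 18 → $t2=13^18=31
add $t6, $t2, $t2 → $t6=31+31=62
srl $t3, $t6, 3 → $t3=62>>3=7
and $t6, $t6, 6 → $t6=62&6=6
After step 10: $t3 = 7.

7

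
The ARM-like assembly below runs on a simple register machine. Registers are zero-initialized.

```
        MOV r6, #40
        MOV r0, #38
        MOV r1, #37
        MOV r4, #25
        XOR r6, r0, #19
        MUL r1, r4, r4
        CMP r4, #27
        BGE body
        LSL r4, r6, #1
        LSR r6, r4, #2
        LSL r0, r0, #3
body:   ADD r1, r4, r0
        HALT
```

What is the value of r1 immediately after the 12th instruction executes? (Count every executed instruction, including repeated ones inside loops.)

410

r6=40
r0=38
r1=37
r4=25
r6=38^19=53
r1=25*25=625
CMP r4, #27  (cmp 25,27)
BGE body: not taken
r4=53<<1=106
r6=106>>2=26
r0=38<<3=304
r1=106+304=410
After step 12: r1 = 410.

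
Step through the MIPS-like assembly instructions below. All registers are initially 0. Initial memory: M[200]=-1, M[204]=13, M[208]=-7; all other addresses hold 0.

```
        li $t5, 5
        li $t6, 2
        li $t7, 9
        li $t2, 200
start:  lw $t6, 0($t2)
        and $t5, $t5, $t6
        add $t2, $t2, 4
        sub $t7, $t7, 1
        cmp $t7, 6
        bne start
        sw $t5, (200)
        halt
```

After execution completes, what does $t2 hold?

li $t5, 5 → $t5=5
li $t6, 2 → $t6=2
li $t7, 9 → $t7=9
li $t2, 200 → $t2=200
lw $t6, 0($t2) → $t6=M[200]=-1
and $t5, $t5, $t6 → $t5=5&(-1)=5
add $t2, $t2, 4 → $t2=200+4=204
sub $t7, $t7, 1 → $t7=9-1=8
cmp $t7, 6  (cmp 8,6)
bne start: taken
lw $t6, 0($t2) → $t6=M[204]=13
and $t5, $t5, $t6 → $t5=5&13=5
add $t2, $t2, 4 → $t2=204+4=208
sub $t7, $t7, 1 → $t7=8-1=7
cmp $t7, 6  (cmp 7,6)
bne start: taken
lw $t6, 0($t2) → $t6=M[208]=-7
and $t5, $t5, $t6 → $t5=5&(-7)=1
add $t2, $t2, 4 → $t2=208+4=212
sub $t7, $t7, 1 → $t7=7-1=6
cmp $t7, 6  (cmp 6,6)
bne start: not taken
sw $t5, (200) → M[200]=1
halt.

212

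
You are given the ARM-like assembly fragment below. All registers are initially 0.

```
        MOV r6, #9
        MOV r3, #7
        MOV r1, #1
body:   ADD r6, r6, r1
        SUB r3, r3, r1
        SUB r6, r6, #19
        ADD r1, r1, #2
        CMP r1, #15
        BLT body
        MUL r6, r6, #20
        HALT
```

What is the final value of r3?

-42

r6=9
r3=7
r1=1
r6=9+1=10
r3=7-1=6
r6=10-19=-9
r1=1+2=3
CMP r1, #15  (cmp 3,15)
BLT body: taken
r6=(-9)+3=-6
r3=6-3=3
r6=(-6)-19=-25
r1=3+2=5
CMP r1, #15  (cmp 5,15)
BLT body: taken
r6=(-25)+5=-20
r3=3-5=-2
r6=(-20)-19=-39
r1=5+2=7
CMP r1, #15  (cmp 7,15)
BLT body: taken
r6=(-39)+7=-32
r3=(-2)-7=-9
r6=(-32)-19=-51
r1=7+2=9
CMP r1, #15  (cmp 9,15)
BLT body: taken
r6=(-51)+9=-42
r3=(-9)-9=-18
r6=(-42)-19=-61
r1=9+2=11
CMP r1, #15  (cmp 11,15)
BLT body: taken
r6=(-61)+11=-50
r3=(-18)-11=-29
r6=(-50)-19=-69
r1=11+2=13
CMP r1, #15  (cmp 13,15)
BLT body: taken
r6=(-69)+13=-56
r3=(-29)-13=-42
r6=(-56)-19=-75
r1=13+2=15
CMP r1, #15  (cmp 15,15)
BLT body: not taken
r6=(-75)*20=-1500
halt.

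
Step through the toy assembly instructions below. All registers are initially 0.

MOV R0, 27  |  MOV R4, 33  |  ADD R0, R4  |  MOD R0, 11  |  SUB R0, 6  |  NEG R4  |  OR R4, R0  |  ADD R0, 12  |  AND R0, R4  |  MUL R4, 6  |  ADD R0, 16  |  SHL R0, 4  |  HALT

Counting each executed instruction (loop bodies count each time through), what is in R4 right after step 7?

MOV R0, 27 → R0=27
MOV R4, 33 → R4=33
ADD R0, R4 → R0=27+33=60
MOD R0, 11 → R0=60%11=5
SUB R0, 6 → R0=5-6=-1
NEG R4 → R4=-(33)=-33
OR R4, R0 → R4=(-33)|(-1)=-1
After step 7: R4 = -1.

-1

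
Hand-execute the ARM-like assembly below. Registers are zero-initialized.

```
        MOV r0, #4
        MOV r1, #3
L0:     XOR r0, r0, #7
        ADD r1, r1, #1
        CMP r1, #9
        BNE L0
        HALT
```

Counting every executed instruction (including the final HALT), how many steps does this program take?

r0=4
r1=3
r0=4^7=3
r1=3+1=4
CMP r1, #9  (cmp 4,9)
BNE L0: taken
r0=3^7=4
r1=4+1=5
CMP r1, #9  (cmp 5,9)
BNE L0: taken
r0=4^7=3
r1=5+1=6
CMP r1, #9  (cmp 6,9)
BNE L0: taken
r0=3^7=4
r1=6+1=7
CMP r1, #9  (cmp 7,9)
BNE L0: taken
r0=4^7=3
r1=7+1=8
CMP r1, #9  (cmp 8,9)
BNE L0: taken
r0=3^7=4
r1=8+1=9
CMP r1, #9  (cmp 9,9)
BNE L0: not taken
halt.
Total executed instructions: 27.

27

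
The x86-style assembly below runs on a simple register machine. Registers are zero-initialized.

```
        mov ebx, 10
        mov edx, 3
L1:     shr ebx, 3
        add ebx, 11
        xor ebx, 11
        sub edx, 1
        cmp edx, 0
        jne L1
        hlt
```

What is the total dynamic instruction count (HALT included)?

mov ebx, 10 → ebx=10
mov edx, 3 → edx=3
shr ebx, 3 → ebx=10>>3=1
add ebx, 11 → ebx=1+11=12
xor ebx, 11 → ebx=12^11=7
sub edx, 1 → edx=3-1=2
cmp edx, 0  (cmp 2,0)
jne L1: taken
shr ebx, 3 → ebx=7>>3=0
add ebx, 11 → ebx=0+11=11
xor ebx, 11 → ebx=11^11=0
sub edx, 1 → edx=2-1=1
cmp edx, 0  (cmp 1,0)
jne L1: taken
shr ebx, 3 → ebx=0>>3=0
add ebx, 11 → ebx=0+11=11
xor ebx, 11 → ebx=11^11=0
sub edx, 1 → edx=1-1=0
cmp edx, 0  (cmp 0,0)
jne L1: not taken
halt.
Total executed instructions: 21.

21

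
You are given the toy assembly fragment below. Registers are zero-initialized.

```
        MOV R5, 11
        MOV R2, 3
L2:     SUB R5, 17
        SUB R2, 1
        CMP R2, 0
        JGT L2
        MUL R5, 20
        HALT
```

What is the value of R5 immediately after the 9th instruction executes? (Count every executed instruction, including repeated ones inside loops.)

-23

MOV R5, 11 → R5=11
MOV R2, 3 → R2=3
SUB R5, 17 → R5=11-17=-6
SUB R2, 1 → R2=3-1=2
CMP R2, 0  (cmp 2,0)
JGT L2: taken
SUB R5, 17 → R5=(-6)-17=-23
SUB R2, 1 → R2=2-1=1
CMP R2, 0  (cmp 1,0)
After step 9: R5 = -23.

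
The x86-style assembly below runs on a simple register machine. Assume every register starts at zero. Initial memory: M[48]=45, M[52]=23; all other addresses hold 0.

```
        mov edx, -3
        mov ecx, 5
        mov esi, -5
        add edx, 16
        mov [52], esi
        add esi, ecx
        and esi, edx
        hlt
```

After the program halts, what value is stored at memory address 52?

-5

edx=-3
ecx=5
esi=-5
edx=(-3)+16=13
mov [52], esi → M[52]=-5
esi=(-5)+5=0
esi=0&13=0
halt.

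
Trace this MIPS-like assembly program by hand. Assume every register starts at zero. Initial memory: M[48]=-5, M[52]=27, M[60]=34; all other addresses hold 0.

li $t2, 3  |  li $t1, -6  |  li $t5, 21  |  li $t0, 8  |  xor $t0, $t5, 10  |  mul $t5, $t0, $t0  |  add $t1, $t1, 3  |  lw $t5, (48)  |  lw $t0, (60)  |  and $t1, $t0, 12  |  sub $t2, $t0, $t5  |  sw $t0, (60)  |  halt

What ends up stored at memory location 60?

$t2=3
$t1=-6
$t5=21
$t0=8
$t0=21^10=31
$t5=31*31=961
$t1=(-6)+3=-3
$t5=M[48]=-5
$t0=M[60]=34
$t1=34&12=0
$t2=34-(-5)=39
sw $t0, (60) → M[60]=34
halt.

34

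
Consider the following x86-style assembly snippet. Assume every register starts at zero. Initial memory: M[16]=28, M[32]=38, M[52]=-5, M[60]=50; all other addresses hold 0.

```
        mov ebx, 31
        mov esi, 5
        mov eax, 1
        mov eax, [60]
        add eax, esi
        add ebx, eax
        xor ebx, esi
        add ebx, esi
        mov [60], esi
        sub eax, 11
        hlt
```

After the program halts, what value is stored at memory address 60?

after mov ebx, 31: ebx=31
after mov esi, 5: esi=5
after mov eax, 1: eax=1
after mov eax, [60]: eax=M[60]=50
after add eax, esi: eax=50+5=55
after add ebx, eax: ebx=31+55=86
after xor ebx, esi: ebx=86^5=83
after add ebx, esi: ebx=83+5=88
mov [60], esi → M[60]=5
after sub eax, 11: eax=55-11=44
halt.

5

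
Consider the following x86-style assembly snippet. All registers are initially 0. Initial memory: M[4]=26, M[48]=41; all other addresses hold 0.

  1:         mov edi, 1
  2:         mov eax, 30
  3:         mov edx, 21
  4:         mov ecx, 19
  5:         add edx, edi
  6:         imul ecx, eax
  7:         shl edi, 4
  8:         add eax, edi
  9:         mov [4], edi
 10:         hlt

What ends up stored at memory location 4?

mov edi, 1 → edi=1
mov eax, 30 → eax=30
mov edx, 21 → edx=21
mov ecx, 19 → ecx=19
add edx, edi → edx=21+1=22
imul ecx, eax → ecx=19*30=570
shl edi, 4 → edi=1<<4=16
add eax, edi → eax=30+16=46
mov [4], edi → M[4]=16
halt.

16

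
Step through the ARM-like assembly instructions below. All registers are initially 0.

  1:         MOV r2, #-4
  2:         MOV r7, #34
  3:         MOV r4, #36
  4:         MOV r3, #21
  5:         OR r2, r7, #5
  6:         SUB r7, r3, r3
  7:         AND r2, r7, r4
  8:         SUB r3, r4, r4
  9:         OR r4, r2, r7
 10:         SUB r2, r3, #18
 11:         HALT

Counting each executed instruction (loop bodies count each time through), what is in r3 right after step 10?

r2=-4
r7=34
r4=36
r3=21
r2=34|5=39
r7=21-21=0
r2=0&36=0
r3=36-36=0
r4=0|0=0
r2=0-18=-18
After step 10: r3 = 0.

0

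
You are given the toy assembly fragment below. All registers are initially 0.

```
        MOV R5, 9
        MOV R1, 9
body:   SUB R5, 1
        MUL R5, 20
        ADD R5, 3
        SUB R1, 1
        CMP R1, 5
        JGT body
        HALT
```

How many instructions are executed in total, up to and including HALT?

after MOV R5, 9: R5=9
after MOV R1, 9: R1=9
after SUB R5, 1: R5=9-1=8
after MUL R5, 20: R5=8*20=160
after ADD R5, 3: R5=160+3=163
after SUB R1, 1: R1=9-1=8
CMP R1, 5  (cmp 8,5)
JGT body: taken
after SUB R5, 1: R5=163-1=162
after MUL R5, 20: R5=162*20=3240
after ADD R5, 3: R5=3240+3=3243
after SUB R1, 1: R1=8-1=7
CMP R1, 5  (cmp 7,5)
JGT body: taken
after SUB R5, 1: R5=3243-1=3242
after MUL R5, 20: R5=3242*20=64840
after ADD R5, 3: R5=64840+3=64843
after SUB R1, 1: R1=7-1=6
CMP R1, 5  (cmp 6,5)
JGT body: taken
after SUB R5, 1: R5=64843-1=64842
after MUL R5, 20: R5=64842*20=1296840
after ADD R5, 3: R5=1296840+3=1296843
after SUB R1, 1: R1=6-1=5
CMP R1, 5  (cmp 5,5)
JGT body: not taken
halt.
Total executed instructions: 27.

27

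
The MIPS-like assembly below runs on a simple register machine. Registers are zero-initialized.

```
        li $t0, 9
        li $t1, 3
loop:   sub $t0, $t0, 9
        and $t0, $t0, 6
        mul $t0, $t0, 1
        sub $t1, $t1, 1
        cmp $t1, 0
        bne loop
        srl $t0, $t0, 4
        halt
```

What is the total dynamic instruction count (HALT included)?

22

li $t0, 9 → $t0=9
li $t1, 3 → $t1=3
sub $t0, $t0, 9 → $t0=9-9=0
and $t0, $t0, 6 → $t0=0&6=0
mul $t0, $t0, 1 → $t0=0*1=0
sub $t1, $t1, 1 → $t1=3-1=2
cmp $t1, 0  (cmp 2,0)
bne loop: taken
sub $t0, $t0, 9 → $t0=0-9=-9
and $t0, $t0, 6 → $t0=(-9)&6=6
mul $t0, $t0, 1 → $t0=6*1=6
sub $t1, $t1, 1 → $t1=2-1=1
cmp $t1, 0  (cmp 1,0)
bne loop: taken
sub $t0, $t0, 9 → $t0=6-9=-3
and $t0, $t0, 6 → $t0=(-3)&6=4
mul $t0, $t0, 1 → $t0=4*1=4
sub $t1, $t1, 1 → $t1=1-1=0
cmp $t1, 0  (cmp 0,0)
bne loop: not taken
srl $t0, $t0, 4 → $t0=4>>4=0
halt.
Total executed instructions: 22.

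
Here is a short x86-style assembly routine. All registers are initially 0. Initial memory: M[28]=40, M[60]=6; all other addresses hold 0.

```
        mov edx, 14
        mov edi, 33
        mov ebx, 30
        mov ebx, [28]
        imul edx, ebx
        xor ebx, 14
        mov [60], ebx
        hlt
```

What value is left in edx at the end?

after mov edx, 14: edx=14
after mov edi, 33: edi=33
after mov ebx, 30: ebx=30
after mov ebx, [28]: ebx=M[28]=40
after imul edx, ebx: edx=14*40=560
after xor ebx, 14: ebx=40^14=38
mov [60], ebx → M[60]=38
halt.

560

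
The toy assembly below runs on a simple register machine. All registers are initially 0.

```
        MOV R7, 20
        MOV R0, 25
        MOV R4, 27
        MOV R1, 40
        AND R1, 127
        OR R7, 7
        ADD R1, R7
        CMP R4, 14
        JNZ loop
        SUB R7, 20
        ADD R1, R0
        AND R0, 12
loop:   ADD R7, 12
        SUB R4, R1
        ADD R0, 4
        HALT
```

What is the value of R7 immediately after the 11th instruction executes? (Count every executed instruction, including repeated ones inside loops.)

35

MOV R7, 20 → R7=20
MOV R0, 25 → R0=25
MOV R4, 27 → R4=27
MOV R1, 40 → R1=40
AND R1, 127 → R1=40&127=40
OR R7, 7 → R7=20|7=23
ADD R1, R7 → R1=40+23=63
CMP R4, 14  (cmp 27,14)
JNZ loop: taken
ADD R7, 12 → R7=23+12=35
SUB R4, R1 → R4=27-63=-36
After step 11: R7 = 35.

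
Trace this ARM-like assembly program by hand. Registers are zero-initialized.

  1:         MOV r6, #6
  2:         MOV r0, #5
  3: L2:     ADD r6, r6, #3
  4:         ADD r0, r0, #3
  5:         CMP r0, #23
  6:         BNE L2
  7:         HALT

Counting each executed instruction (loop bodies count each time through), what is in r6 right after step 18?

MOV r6, #6 → r6=6
MOV r0, #5 → r0=5
ADD r6, r6, #3 → r6=6+3=9
ADD r0, r0, #3 → r0=5+3=8
CMP r0, #23  (cmp 8,23)
BNE L2: taken
ADD r6, r6, #3 → r6=9+3=12
ADD r0, r0, #3 → r0=8+3=11
CMP r0, #23  (cmp 11,23)
BNE L2: taken
ADD r6, r6, #3 → r6=12+3=15
ADD r0, r0, #3 → r0=11+3=14
CMP r0, #23  (cmp 14,23)
BNE L2: taken
ADD r6, r6, #3 → r6=15+3=18
ADD r0, r0, #3 → r0=14+3=17
CMP r0, #23  (cmp 17,23)
BNE L2: taken
After step 18: r6 = 18.

18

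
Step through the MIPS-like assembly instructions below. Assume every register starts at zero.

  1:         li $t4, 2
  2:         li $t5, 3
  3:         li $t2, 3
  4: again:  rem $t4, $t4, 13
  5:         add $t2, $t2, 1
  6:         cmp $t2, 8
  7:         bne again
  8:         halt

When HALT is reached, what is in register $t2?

8

$t4=2
$t5=3
$t2=3
$t4=2%13=2
$t2=3+1=4
cmp $t2, 8  (cmp 4,8)
bne again: taken
$t4=2%13=2
$t2=4+1=5
cmp $t2, 8  (cmp 5,8)
bne again: taken
$t4=2%13=2
$t2=5+1=6
cmp $t2, 8  (cmp 6,8)
bne again: taken
$t4=2%13=2
$t2=6+1=7
cmp $t2, 8  (cmp 7,8)
bne again: taken
$t4=2%13=2
$t2=7+1=8
cmp $t2, 8  (cmp 8,8)
bne again: not taken
halt.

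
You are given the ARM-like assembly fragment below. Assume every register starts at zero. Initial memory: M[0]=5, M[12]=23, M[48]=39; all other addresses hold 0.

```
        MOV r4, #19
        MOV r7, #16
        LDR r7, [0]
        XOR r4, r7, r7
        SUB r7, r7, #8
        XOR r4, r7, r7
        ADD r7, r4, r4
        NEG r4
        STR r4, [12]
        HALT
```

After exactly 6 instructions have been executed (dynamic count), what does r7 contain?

-3

r4=19
r7=16
r7=M[0]=5
r4=5^5=0
r7=5-8=-3
r4=(-3)^(-3)=0
After step 6: r7 = -3.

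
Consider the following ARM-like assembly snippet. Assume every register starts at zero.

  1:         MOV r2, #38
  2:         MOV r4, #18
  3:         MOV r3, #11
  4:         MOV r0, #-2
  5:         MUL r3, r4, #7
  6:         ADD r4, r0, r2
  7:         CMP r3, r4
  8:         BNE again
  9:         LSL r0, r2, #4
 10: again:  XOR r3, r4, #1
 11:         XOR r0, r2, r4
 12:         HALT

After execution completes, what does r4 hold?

36

MOV r2, #38 → r2=38
MOV r4, #18 → r4=18
MOV r3, #11 → r3=11
MOV r0, #-2 → r0=-2
MUL r3, r4, #7 → r3=18*7=126
ADD r4, r0, r2 → r4=(-2)+38=36
CMP r3, r4  (cmp 126,36)
BNE again: taken
XOR r3, r4, #1 → r3=36^1=37
XOR r0, r2, r4 → r0=38^36=2
halt.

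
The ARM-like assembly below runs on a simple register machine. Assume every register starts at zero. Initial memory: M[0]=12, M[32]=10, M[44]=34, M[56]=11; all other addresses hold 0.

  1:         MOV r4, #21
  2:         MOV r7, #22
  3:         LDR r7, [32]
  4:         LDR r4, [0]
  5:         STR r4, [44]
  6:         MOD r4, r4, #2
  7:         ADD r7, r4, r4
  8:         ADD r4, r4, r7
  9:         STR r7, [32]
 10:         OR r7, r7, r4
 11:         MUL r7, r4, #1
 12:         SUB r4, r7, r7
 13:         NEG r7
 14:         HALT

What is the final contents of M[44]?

r4=21
r7=22
r7=M[32]=10
r4=M[0]=12
STR r4, [44] → M[44]=12
r4=12%2=0
r7=0+0=0
r4=0+0=0
STR r7, [32] → M[32]=0
r7=0|0=0
r7=0*1=0
r4=0-0=0
r7=-(0)=0
halt.

12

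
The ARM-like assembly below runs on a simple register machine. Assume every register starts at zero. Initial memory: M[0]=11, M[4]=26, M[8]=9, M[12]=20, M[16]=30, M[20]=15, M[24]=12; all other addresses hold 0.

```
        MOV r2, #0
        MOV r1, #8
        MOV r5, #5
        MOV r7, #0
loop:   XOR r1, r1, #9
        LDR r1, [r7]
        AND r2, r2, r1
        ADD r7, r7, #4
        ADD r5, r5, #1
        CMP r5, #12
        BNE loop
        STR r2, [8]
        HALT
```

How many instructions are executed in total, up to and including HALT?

55

after MOV r2, #0: r2=0
after MOV r1, #8: r1=8
after MOV r5, #5: r5=5
after MOV r7, #0: r7=0
after XOR r1, r1, #9: r1=8^9=1
after LDR r1, [r7]: r1=M[0]=11
after AND r2, r2, r1: r2=0&11=0
after ADD r7, r7, #4: r7=0+4=4
after ADD r5, r5, #1: r5=5+1=6
CMP r5, #12  (cmp 6,12)
BNE loop: taken
after XOR r1, r1, #9: r1=11^9=2
after LDR r1, [r7]: r1=M[4]=26
after AND r2, r2, r1: r2=0&26=0
after ADD r7, r7, #4: r7=4+4=8
after ADD r5, r5, #1: r5=6+1=7
CMP r5, #12  (cmp 7,12)
BNE loop: taken
after XOR r1, r1, #9: r1=26^9=19
after LDR r1, [r7]: r1=M[8]=9
after AND r2, r2, r1: r2=0&9=0
after ADD r7, r7, #4: r7=8+4=12
after ADD r5, r5, #1: r5=7+1=8
CMP r5, #12  (cmp 8,12)
BNE loop: taken
after XOR r1, r1, #9: r1=9^9=0
after LDR r1, [r7]: r1=M[12]=20
after AND r2, r2, r1: r2=0&20=0
after ADD r7, r7, #4: r7=12+4=16
after ADD r5, r5, #1: r5=8+1=9
CMP r5, #12  (cmp 9,12)
BNE loop: taken
after XOR r1, r1, #9: r1=20^9=29
after LDR r1, [r7]: r1=M[16]=30
after AND r2, r2, r1: r2=0&30=0
after ADD r7, r7, #4: r7=16+4=20
after ADD r5, r5, #1: r5=9+1=10
CMP r5, #12  (cmp 10,12)
BNE loop: taken
after XOR r1, r1, #9: r1=30^9=23
after LDR r1, [r7]: r1=M[20]=15
after AND r2, r2, r1: r2=0&15=0
after ADD r7, r7, #4: r7=20+4=24
after ADD r5, r5, #1: r5=10+1=11
CMP r5, #12  (cmp 11,12)
BNE loop: taken
after XOR r1, r1, #9: r1=15^9=6
after LDR r1, [r7]: r1=M[24]=12
after AND r2, r2, r1: r2=0&12=0
after ADD r7, r7, #4: r7=24+4=28
after ADD r5, r5, #1: r5=11+1=12
CMP r5, #12  (cmp 12,12)
BNE loop: not taken
STR r2, [8] → M[8]=0
halt.
Total executed instructions: 55.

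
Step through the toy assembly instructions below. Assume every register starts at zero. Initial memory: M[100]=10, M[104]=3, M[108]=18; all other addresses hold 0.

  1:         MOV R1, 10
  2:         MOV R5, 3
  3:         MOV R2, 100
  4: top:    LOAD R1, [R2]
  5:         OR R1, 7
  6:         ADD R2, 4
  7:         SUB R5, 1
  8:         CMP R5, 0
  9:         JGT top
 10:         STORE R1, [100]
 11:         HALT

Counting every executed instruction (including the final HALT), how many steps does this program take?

23

R1=10
R5=3
R2=100
R1=M[100]=10
R1=10|7=15
R2=100+4=104
R5=3-1=2
CMP R5, 0  (cmp 2,0)
JGT top: taken
R1=M[104]=3
R1=3|7=7
R2=104+4=108
R5=2-1=1
CMP R5, 0  (cmp 1,0)
JGT top: taken
R1=M[108]=18
R1=18|7=23
R2=108+4=112
R5=1-1=0
CMP R5, 0  (cmp 0,0)
JGT top: not taken
STORE R1, [100] → M[100]=23
halt.
Total executed instructions: 23.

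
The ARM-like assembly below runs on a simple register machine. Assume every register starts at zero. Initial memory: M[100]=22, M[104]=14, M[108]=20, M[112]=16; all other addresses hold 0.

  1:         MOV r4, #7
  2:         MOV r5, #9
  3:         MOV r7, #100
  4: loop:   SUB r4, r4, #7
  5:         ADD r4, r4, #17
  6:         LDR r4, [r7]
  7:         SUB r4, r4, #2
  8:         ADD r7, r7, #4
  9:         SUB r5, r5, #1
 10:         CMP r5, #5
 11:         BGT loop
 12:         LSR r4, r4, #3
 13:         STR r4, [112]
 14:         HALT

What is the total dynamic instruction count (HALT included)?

38

after MOV r4, #7: r4=7
after MOV r5, #9: r5=9
after MOV r7, #100: r7=100
after SUB r4, r4, #7: r4=7-7=0
after ADD r4, r4, #17: r4=0+17=17
after LDR r4, [r7]: r4=M[100]=22
after SUB r4, r4, #2: r4=22-2=20
after ADD r7, r7, #4: r7=100+4=104
after SUB r5, r5, #1: r5=9-1=8
CMP r5, #5  (cmp 8,5)
BGT loop: taken
after SUB r4, r4, #7: r4=20-7=13
after ADD r4, r4, #17: r4=13+17=30
after LDR r4, [r7]: r4=M[104]=14
after SUB r4, r4, #2: r4=14-2=12
after ADD r7, r7, #4: r7=104+4=108
after SUB r5, r5, #1: r5=8-1=7
CMP r5, #5  (cmp 7,5)
BGT loop: taken
after SUB r4, r4, #7: r4=12-7=5
after ADD r4, r4, #17: r4=5+17=22
after LDR r4, [r7]: r4=M[108]=20
after SUB r4, r4, #2: r4=20-2=18
after ADD r7, r7, #4: r7=108+4=112
after SUB r5, r5, #1: r5=7-1=6
CMP r5, #5  (cmp 6,5)
BGT loop: taken
after SUB r4, r4, #7: r4=18-7=11
after ADD r4, r4, #17: r4=11+17=28
after LDR r4, [r7]: r4=M[112]=16
after SUB r4, r4, #2: r4=16-2=14
after ADD r7, r7, #4: r7=112+4=116
after SUB r5, r5, #1: r5=6-1=5
CMP r5, #5  (cmp 5,5)
BGT loop: not taken
after LSR r4, r4, #3: r4=14>>3=1
STR r4, [112] → M[112]=1
halt.
Total executed instructions: 38.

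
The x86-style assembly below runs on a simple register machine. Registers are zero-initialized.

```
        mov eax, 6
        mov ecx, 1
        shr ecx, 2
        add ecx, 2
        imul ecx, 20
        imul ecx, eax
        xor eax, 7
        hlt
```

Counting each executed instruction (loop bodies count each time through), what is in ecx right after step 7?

mov eax, 6 → eax=6
mov ecx, 1 → ecx=1
shr ecx, 2 → ecx=1>>2=0
add ecx, 2 → ecx=0+2=2
imul ecx, 20 → ecx=2*20=40
imul ecx, eax → ecx=40*6=240
xor eax, 7 → eax=6^7=1
After step 7: ecx = 240.

240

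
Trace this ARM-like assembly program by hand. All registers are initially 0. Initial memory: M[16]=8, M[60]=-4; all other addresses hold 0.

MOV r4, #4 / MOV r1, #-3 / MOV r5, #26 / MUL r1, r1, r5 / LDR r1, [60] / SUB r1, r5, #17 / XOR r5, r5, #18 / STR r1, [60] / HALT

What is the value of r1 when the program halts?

after MOV r4, #4: r4=4
after MOV r1, #-3: r1=-3
after MOV r5, #26: r5=26
after MUL r1, r1, r5: r1=(-3)*26=-78
after LDR r1, [60]: r1=M[60]=-4
after SUB r1, r5, #17: r1=26-17=9
after XOR r5, r5, #18: r5=26^18=8
STR r1, [60] → M[60]=9
halt.

9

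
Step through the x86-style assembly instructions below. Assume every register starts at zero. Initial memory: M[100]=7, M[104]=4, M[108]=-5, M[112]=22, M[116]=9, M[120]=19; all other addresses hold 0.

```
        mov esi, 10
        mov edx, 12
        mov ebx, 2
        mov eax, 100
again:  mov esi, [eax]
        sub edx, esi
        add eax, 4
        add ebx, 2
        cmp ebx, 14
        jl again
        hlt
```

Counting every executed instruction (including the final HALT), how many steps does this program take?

esi=10
edx=12
ebx=2
eax=100
esi=M[100]=7
edx=12-7=5
eax=100+4=104
ebx=2+2=4
cmp ebx, 14  (cmp 4,14)
jl again: taken
esi=M[104]=4
edx=5-4=1
eax=104+4=108
ebx=4+2=6
cmp ebx, 14  (cmp 6,14)
jl again: taken
esi=M[108]=-5
edx=1-(-5)=6
eax=108+4=112
ebx=6+2=8
cmp ebx, 14  (cmp 8,14)
jl again: taken
esi=M[112]=22
edx=6-22=-16
eax=112+4=116
ebx=8+2=10
cmp ebx, 14  (cmp 10,14)
jl again: taken
esi=M[116]=9
edx=(-16)-9=-25
eax=116+4=120
ebx=10+2=12
cmp ebx, 14  (cmp 12,14)
jl again: taken
esi=M[120]=19
edx=(-25)-19=-44
eax=120+4=124
ebx=12+2=14
cmp ebx, 14  (cmp 14,14)
jl again: not taken
halt.
Total executed instructions: 41.

41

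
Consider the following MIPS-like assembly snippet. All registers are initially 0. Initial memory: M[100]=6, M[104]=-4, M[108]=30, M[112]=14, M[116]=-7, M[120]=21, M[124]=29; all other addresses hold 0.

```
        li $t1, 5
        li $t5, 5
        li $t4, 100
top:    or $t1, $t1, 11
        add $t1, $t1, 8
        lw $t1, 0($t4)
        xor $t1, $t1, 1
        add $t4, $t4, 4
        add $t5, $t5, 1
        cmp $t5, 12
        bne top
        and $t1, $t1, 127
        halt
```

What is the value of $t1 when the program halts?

28

li $t1, 5 → $t1=5
li $t5, 5 → $t5=5
li $t4, 100 → $t4=100
or $t1, $t1, 11 → $t1=5|11=15
add $t1, $t1, 8 → $t1=15+8=23
lw $t1, 0($t4) → $t1=M[100]=6
xor $t1, $t1, 1 → $t1=6^1=7
add $t4, $t4, 4 → $t4=100+4=104
add $t5, $t5, 1 → $t5=5+1=6
cmp $t5, 12  (cmp 6,12)
bne top: taken
or $t1, $t1, 11 → $t1=7|11=15
add $t1, $t1, 8 → $t1=15+8=23
lw $t1, 0($t4) → $t1=M[104]=-4
xor $t1, $t1, 1 → $t1=(-4)^1=-3
add $t4, $t4, 4 → $t4=104+4=108
add $t5, $t5, 1 → $t5=6+1=7
cmp $t5, 12  (cmp 7,12)
bne top: taken
or $t1, $t1, 11 → $t1=(-3)|11=-1
add $t1, $t1, 8 → $t1=(-1)+8=7
lw $t1, 0($t4) → $t1=M[108]=30
xor $t1, $t1, 1 → $t1=30^1=31
add $t4, $t4, 4 → $t4=108+4=112
add $t5, $t5, 1 → $t5=7+1=8
cmp $t5, 12  (cmp 8,12)
bne top: taken
or $t1, $t1, 11 → $t1=31|11=31
add $t1, $t1, 8 → $t1=31+8=39
lw $t1, 0($t4) → $t1=M[112]=14
xor $t1, $t1, 1 → $t1=14^1=15
add $t4, $t4, 4 → $t4=112+4=116
add $t5, $t5, 1 → $t5=8+1=9
cmp $t5, 12  (cmp 9,12)
bne top: taken
or $t1, $t1, 11 → $t1=15|11=15
add $t1, $t1, 8 → $t1=15+8=23
lw $t1, 0($t4) → $t1=M[116]=-7
xor $t1, $t1, 1 → $t1=(-7)^1=-8
add $t4, $t4, 4 → $t4=116+4=120
add $t5, $t5, 1 → $t5=9+1=10
cmp $t5, 12  (cmp 10,12)
bne top: taken
or $t1, $t1, 11 → $t1=(-8)|11=-5
add $t1, $t1, 8 → $t1=(-5)+8=3
lw $t1, 0($t4) → $t1=M[120]=21
xor $t1, $t1, 1 → $t1=21^1=20
add $t4, $t4, 4 → $t4=120+4=124
add $t5, $t5, 1 → $t5=10+1=11
cmp $t5, 12  (cmp 11,12)
bne top: taken
or $t1, $t1, 11 → $t1=20|11=31
add $t1, $t1, 8 → $t1=31+8=39
lw $t1, 0($t4) → $t1=M[124]=29
xor $t1, $t1, 1 → $t1=29^1=28
add $t4, $t4, 4 → $t4=124+4=128
add $t5, $t5, 1 → $t5=11+1=12
cmp $t5, 12  (cmp 12,12)
bne top: not taken
and $t1, $t1, 127 → $t1=28&127=28
halt.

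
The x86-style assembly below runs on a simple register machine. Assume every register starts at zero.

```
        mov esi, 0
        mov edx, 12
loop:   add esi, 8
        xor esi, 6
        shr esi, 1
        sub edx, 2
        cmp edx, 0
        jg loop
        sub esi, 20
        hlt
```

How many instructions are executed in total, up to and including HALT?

mov esi, 0 → esi=0
mov edx, 12 → edx=12
add esi, 8 → esi=0+8=8
xor esi, 6 → esi=8^6=14
shr esi, 1 → esi=14>>1=7
sub edx, 2 → edx=12-2=10
cmp edx, 0  (cmp 10,0)
jg loop: taken
add esi, 8 → esi=7+8=15
xor esi, 6 → esi=15^6=9
shr esi, 1 → esi=9>>1=4
sub edx, 2 → edx=10-2=8
cmp edx, 0  (cmp 8,0)
jg loop: taken
add esi, 8 → esi=4+8=12
xor esi, 6 → esi=12^6=10
shr esi, 1 → esi=10>>1=5
sub edx, 2 → edx=8-2=6
cmp edx, 0  (cmp 6,0)
jg loop: taken
add esi, 8 → esi=5+8=13
xor esi, 6 → esi=13^6=11
shr esi, 1 → esi=11>>1=5
sub edx, 2 → edx=6-2=4
cmp edx, 0  (cmp 4,0)
jg loop: taken
add esi, 8 → esi=5+8=13
xor esi, 6 → esi=13^6=11
shr esi, 1 → esi=11>>1=5
sub edx, 2 → edx=4-2=2
cmp edx, 0  (cmp 2,0)
jg loop: taken
add esi, 8 → esi=5+8=13
xor esi, 6 → esi=13^6=11
shr esi, 1 → esi=11>>1=5
sub edx, 2 → edx=2-2=0
cmp edx, 0  (cmp 0,0)
jg loop: not taken
sub esi, 20 → esi=5-20=-15
halt.
Total executed instructions: 40.

40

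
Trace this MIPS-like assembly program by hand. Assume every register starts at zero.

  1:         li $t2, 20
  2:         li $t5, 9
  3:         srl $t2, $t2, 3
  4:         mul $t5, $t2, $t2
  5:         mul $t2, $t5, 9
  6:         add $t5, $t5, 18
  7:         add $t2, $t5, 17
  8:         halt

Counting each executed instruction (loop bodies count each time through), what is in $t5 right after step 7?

after li $t2, 20: $t2=20
after li $t5, 9: $t5=9
after srl $t2, $t2, 3: $t2=20>>3=2
after mul $t5, $t2, $t2: $t5=2*2=4
after mul $t2, $t5, 9: $t2=4*9=36
after add $t5, $t5, 18: $t5=4+18=22
after add $t2, $t5, 17: $t2=22+17=39
After step 7: $t5 = 22.

22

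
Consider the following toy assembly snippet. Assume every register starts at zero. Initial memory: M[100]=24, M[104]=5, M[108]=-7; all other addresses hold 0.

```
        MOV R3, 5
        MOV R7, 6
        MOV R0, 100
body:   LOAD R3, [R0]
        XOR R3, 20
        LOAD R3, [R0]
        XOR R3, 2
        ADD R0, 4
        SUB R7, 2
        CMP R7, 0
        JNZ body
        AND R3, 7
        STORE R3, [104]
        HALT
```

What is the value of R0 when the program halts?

MOV R3, 5 → R3=5
MOV R7, 6 → R7=6
MOV R0, 100 → R0=100
LOAD R3, [R0] → R3=M[100]=24
XOR R3, 20 → R3=24^20=12
LOAD R3, [R0] → R3=M[100]=24
XOR R3, 2 → R3=24^2=26
ADD R0, 4 → R0=100+4=104
SUB R7, 2 → R7=6-2=4
CMP R7, 0  (cmp 4,0)
JNZ body: taken
LOAD R3, [R0] → R3=M[104]=5
XOR R3, 20 → R3=5^20=17
LOAD R3, [R0] → R3=M[104]=5
XOR R3, 2 → R3=5^2=7
ADD R0, 4 → R0=104+4=108
SUB R7, 2 → R7=4-2=2
CMP R7, 0  (cmp 2,0)
JNZ body: taken
LOAD R3, [R0] → R3=M[108]=-7
XOR R3, 20 → R3=(-7)^20=-19
LOAD R3, [R0] → R3=M[108]=-7
XOR R3, 2 → R3=(-7)^2=-5
ADD R0, 4 → R0=108+4=112
SUB R7, 2 → R7=2-2=0
CMP R7, 0  (cmp 0,0)
JNZ body: not taken
AND R3, 7 → R3=(-5)&7=3
STORE R3, [104] → M[104]=3
halt.

112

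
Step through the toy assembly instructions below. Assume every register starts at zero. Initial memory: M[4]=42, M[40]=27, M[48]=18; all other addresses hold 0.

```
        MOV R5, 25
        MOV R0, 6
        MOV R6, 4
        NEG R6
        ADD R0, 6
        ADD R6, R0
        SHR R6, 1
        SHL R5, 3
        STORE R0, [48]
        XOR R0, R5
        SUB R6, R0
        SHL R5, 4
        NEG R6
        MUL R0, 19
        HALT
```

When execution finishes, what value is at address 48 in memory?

12

MOV R5, 25 → R5=25
MOV R0, 6 → R0=6
MOV R6, 4 → R6=4
NEG R6 → R6=-(4)=-4
ADD R0, 6 → R0=6+6=12
ADD R6, R0 → R6=(-4)+12=8
SHR R6, 1 → R6=8>>1=4
SHL R5, 3 → R5=25<<3=200
STORE R0, [48] → M[48]=12
XOR R0, R5 → R0=12^200=196
SUB R6, R0 → R6=4-196=-192
SHL R5, 4 → R5=200<<4=3200
NEG R6 → R6=-(-192)=192
MUL R0, 19 → R0=196*19=3724
halt.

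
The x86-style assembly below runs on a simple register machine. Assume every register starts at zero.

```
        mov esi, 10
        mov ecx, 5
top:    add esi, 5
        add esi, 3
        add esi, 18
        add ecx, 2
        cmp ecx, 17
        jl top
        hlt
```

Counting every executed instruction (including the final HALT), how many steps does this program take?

39

after mov esi, 10: esi=10
after mov ecx, 5: ecx=5
after add esi, 5: esi=10+5=15
after add esi, 3: esi=15+3=18
after add esi, 18: esi=18+18=36
after add ecx, 2: ecx=5+2=7
cmp ecx, 17  (cmp 7,17)
jl top: taken
after add esi, 5: esi=36+5=41
after add esi, 3: esi=41+3=44
after add esi, 18: esi=44+18=62
after add ecx, 2: ecx=7+2=9
cmp ecx, 17  (cmp 9,17)
jl top: taken
after add esi, 5: esi=62+5=67
after add esi, 3: esi=67+3=70
after add esi, 18: esi=70+18=88
after add ecx, 2: ecx=9+2=11
cmp ecx, 17  (cmp 11,17)
jl top: taken
after add esi, 5: esi=88+5=93
after add esi, 3: esi=93+3=96
after add esi, 18: esi=96+18=114
after add ecx, 2: ecx=11+2=13
cmp ecx, 17  (cmp 13,17)
jl top: taken
after add esi, 5: esi=114+5=119
after add esi, 3: esi=119+3=122
after add esi, 18: esi=122+18=140
after add ecx, 2: ecx=13+2=15
cmp ecx, 17  (cmp 15,17)
jl top: taken
after add esi, 5: esi=140+5=145
after add esi, 3: esi=145+3=148
after add esi, 18: esi=148+18=166
after add ecx, 2: ecx=15+2=17
cmp ecx, 17  (cmp 17,17)
jl top: not taken
halt.
Total executed instructions: 39.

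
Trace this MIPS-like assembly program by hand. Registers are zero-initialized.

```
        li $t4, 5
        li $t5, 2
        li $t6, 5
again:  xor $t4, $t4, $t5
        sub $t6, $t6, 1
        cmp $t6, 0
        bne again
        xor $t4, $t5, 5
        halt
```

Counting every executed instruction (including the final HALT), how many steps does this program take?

25

li $t4, 5 → $t4=5
li $t5, 2 → $t5=2
li $t6, 5 → $t6=5
xor $t4, $t4, $t5 → $t4=5^2=7
sub $t6, $t6, 1 → $t6=5-1=4
cmp $t6, 0  (cmp 4,0)
bne again: taken
xor $t4, $t4, $t5 → $t4=7^2=5
sub $t6, $t6, 1 → $t6=4-1=3
cmp $t6, 0  (cmp 3,0)
bne again: taken
xor $t4, $t4, $t5 → $t4=5^2=7
sub $t6, $t6, 1 → $t6=3-1=2
cmp $t6, 0  (cmp 2,0)
bne again: taken
xor $t4, $t4, $t5 → $t4=7^2=5
sub $t6, $t6, 1 → $t6=2-1=1
cmp $t6, 0  (cmp 1,0)
bne again: taken
xor $t4, $t4, $t5 → $t4=5^2=7
sub $t6, $t6, 1 → $t6=1-1=0
cmp $t6, 0  (cmp 0,0)
bne again: not taken
xor $t4, $t5, 5 → $t4=2^5=7
halt.
Total executed instructions: 25.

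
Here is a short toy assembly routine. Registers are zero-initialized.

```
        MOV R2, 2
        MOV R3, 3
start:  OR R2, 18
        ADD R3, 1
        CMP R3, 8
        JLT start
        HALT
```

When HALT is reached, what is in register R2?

18

after MOV R2, 2: R2=2
after MOV R3, 3: R3=3
after OR R2, 18: R2=2|18=18
after ADD R3, 1: R3=3+1=4
CMP R3, 8  (cmp 4,8)
JLT start: taken
after OR R2, 18: R2=18|18=18
after ADD R3, 1: R3=4+1=5
CMP R3, 8  (cmp 5,8)
JLT start: taken
after OR R2, 18: R2=18|18=18
after ADD R3, 1: R3=5+1=6
CMP R3, 8  (cmp 6,8)
JLT start: taken
after OR R2, 18: R2=18|18=18
after ADD R3, 1: R3=6+1=7
CMP R3, 8  (cmp 7,8)
JLT start: taken
after OR R2, 18: R2=18|18=18
after ADD R3, 1: R3=7+1=8
CMP R3, 8  (cmp 8,8)
JLT start: not taken
halt.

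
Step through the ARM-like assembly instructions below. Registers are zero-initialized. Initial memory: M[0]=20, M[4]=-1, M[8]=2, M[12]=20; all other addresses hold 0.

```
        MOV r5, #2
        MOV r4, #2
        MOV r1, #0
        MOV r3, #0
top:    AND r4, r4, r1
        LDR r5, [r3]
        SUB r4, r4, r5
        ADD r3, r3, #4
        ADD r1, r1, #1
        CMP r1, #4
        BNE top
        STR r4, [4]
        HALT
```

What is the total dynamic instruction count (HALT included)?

after MOV r5, #2: r5=2
after MOV r4, #2: r4=2
after MOV r1, #0: r1=0
after MOV r3, #0: r3=0
after AND r4, r4, r1: r4=2&0=0
after LDR r5, [r3]: r5=M[0]=20
after SUB r4, r4, r5: r4=0-20=-20
after ADD r3, r3, #4: r3=0+4=4
after ADD r1, r1, #1: r1=0+1=1
CMP r1, #4  (cmp 1,4)
BNE top: taken
after AND r4, r4, r1: r4=(-20)&1=0
after LDR r5, [r3]: r5=M[4]=-1
after SUB r4, r4, r5: r4=0-(-1)=1
after ADD r3, r3, #4: r3=4+4=8
after ADD r1, r1, #1: r1=1+1=2
CMP r1, #4  (cmp 2,4)
BNE top: taken
after AND r4, r4, r1: r4=1&2=0
after LDR r5, [r3]: r5=M[8]=2
after SUB r4, r4, r5: r4=0-2=-2
after ADD r3, r3, #4: r3=8+4=12
after ADD r1, r1, #1: r1=2+1=3
CMP r1, #4  (cmp 3,4)
BNE top: taken
after AND r4, r4, r1: r4=(-2)&3=2
after LDR r5, [r3]: r5=M[12]=20
after SUB r4, r4, r5: r4=2-20=-18
after ADD r3, r3, #4: r3=12+4=16
after ADD r1, r1, #1: r1=3+1=4
CMP r1, #4  (cmp 4,4)
BNE top: not taken
STR r4, [4] → M[4]=-18
halt.
Total executed instructions: 34.

34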